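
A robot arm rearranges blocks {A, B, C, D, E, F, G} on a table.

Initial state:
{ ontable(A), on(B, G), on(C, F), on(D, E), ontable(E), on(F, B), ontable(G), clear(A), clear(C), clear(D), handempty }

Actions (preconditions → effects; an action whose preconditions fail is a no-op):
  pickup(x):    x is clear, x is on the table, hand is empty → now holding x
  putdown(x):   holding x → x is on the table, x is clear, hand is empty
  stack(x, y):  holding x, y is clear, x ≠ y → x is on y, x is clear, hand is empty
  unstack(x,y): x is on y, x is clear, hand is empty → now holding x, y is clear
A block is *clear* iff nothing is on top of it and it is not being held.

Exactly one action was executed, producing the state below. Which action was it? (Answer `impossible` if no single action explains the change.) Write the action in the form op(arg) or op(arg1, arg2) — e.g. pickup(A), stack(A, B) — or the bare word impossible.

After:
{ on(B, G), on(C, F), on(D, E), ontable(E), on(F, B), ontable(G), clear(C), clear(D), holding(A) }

target: towers=[E/D; G/B/F/C] holding=A
     unstack(D, E) → towers=[A; E; G/B/F/C] holding=D
         pickup(A) → towers=[E/D; G/B/F/C] holding=A  ← match
     unstack(C, F) → towers=[A; E/D; G/B/F] holding=C

pickup(A)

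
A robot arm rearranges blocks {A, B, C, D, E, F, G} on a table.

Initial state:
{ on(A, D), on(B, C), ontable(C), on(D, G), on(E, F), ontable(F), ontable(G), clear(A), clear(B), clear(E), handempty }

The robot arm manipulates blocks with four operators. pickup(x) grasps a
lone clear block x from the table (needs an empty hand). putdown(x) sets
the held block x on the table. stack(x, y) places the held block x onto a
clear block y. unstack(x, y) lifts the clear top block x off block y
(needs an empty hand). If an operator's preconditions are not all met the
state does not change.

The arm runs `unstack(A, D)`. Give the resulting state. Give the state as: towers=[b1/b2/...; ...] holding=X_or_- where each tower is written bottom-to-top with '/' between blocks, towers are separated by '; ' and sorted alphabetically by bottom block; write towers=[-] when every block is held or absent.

towers=[C/B; F/E; G/D] holding=A

before: towers=[C/B; F/E; G/D/A] holding=-
pre[unstack(A, D)]: on(A,D) ✓, clear(A) ✓, handempty ✓
all met → apply unstack(A, D)
after:  towers=[C/B; F/E; G/D] holding=A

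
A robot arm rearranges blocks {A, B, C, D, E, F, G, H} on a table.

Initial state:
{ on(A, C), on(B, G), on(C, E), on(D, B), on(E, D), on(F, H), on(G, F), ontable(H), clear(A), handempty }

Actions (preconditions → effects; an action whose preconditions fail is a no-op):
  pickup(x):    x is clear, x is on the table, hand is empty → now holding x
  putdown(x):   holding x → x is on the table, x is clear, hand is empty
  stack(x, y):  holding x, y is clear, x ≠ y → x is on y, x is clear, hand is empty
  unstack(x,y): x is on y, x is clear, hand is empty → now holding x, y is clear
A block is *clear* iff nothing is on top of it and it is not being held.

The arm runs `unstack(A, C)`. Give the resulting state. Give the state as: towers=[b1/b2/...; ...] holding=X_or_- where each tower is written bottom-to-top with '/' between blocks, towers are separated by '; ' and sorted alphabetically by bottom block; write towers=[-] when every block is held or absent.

before: towers=[H/F/G/B/D/E/C/A] holding=-
pre[unstack(A, C)]: on(A,C) ✓, clear(A) ✓, handempty ✓
all met → apply unstack(A, C)
after:  towers=[H/F/G/B/D/E/C] holding=A

towers=[H/F/G/B/D/E/C] holding=A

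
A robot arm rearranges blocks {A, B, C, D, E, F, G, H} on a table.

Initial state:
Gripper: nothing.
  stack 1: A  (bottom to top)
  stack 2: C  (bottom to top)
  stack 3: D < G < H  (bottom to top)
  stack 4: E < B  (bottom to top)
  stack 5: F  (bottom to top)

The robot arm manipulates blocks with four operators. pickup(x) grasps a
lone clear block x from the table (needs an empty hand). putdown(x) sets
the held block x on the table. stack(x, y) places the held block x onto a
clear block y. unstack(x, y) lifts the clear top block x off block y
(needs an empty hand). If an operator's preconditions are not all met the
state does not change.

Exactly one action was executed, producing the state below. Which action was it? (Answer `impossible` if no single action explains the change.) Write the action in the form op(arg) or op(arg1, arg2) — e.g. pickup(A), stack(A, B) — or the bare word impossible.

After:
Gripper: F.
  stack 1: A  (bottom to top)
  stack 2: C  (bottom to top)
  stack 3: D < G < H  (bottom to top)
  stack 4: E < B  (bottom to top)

target: towers=[A; C; D/G/H; E/B] holding=F
         pickup(A) → towers=[C; D/G/H; E/B; F] holding=A
     unstack(H, G) → towers=[A; C; D/G; E/B; F] holding=H
     unstack(B, E) → towers=[A; C; D/G/H; E; F] holding=B
         pickup(F) → towers=[A; C; D/G/H; E/B] holding=F  ← match
         pickup(C) → towers=[A; D/G/H; E/B; F] holding=C

pickup(F)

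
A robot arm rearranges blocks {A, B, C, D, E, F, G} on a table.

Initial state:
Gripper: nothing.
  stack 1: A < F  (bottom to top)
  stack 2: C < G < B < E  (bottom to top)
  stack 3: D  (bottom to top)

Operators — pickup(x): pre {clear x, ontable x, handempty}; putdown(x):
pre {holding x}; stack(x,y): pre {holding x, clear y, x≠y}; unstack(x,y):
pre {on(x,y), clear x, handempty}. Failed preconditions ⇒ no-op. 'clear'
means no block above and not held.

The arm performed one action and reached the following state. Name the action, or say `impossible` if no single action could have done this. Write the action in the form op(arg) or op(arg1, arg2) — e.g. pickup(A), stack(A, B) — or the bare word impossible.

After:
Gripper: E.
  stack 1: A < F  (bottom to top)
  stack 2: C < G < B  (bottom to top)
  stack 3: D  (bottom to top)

target: towers=[A/F; C/G/B; D] holding=E
     unstack(F, A) → towers=[A; C/G/B/E; D] holding=F
         pickup(D) → towers=[A/F; C/G/B/E] holding=D
     unstack(E, B) → towers=[A/F; C/G/B; D] holding=E  ← match

unstack(E, B)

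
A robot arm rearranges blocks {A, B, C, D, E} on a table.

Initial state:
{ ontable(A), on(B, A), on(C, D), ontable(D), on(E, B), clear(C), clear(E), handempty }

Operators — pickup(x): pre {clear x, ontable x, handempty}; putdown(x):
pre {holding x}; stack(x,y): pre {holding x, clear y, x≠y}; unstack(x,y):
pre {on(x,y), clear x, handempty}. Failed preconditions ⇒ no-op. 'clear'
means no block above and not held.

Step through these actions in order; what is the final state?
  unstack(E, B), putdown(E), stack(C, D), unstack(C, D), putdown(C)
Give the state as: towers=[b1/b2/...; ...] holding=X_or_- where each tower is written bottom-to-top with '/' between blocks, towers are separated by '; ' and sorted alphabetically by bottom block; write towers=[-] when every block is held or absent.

step 1 (unstack(E, B)): towers=[A/B; D/C] holding=E
step 2 (putdown(E)): towers=[A/B; D/C; E] holding=-
step 3 (stack(C, D)) [no-op]: towers=[A/B; D/C; E] holding=-
step 4 (unstack(C, D)): towers=[A/B; D; E] holding=C
step 5 (putdown(C)): towers=[A/B; C; D; E] holding=-

towers=[A/B; C; D; E] holding=-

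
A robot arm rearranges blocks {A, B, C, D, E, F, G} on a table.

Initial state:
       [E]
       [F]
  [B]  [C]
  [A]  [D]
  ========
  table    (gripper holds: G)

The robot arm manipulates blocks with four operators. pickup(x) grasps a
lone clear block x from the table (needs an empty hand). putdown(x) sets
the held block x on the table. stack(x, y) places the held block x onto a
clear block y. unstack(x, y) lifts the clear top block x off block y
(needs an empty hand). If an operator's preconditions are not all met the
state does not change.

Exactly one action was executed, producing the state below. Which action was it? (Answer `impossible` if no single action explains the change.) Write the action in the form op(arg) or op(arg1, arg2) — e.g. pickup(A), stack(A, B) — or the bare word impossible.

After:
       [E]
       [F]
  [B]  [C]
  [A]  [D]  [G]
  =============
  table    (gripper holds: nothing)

putdown(G)

target: towers=[A/B; D/C/F/E; G] holding=-
        putdown(G) → towers=[A/B; D/C/F/E; G] holding=-  ← match
       stack(G, B) → towers=[A/B/G; D/C/F/E] holding=-
       stack(G, E) → towers=[A/B; D/C/F/E/G] holding=-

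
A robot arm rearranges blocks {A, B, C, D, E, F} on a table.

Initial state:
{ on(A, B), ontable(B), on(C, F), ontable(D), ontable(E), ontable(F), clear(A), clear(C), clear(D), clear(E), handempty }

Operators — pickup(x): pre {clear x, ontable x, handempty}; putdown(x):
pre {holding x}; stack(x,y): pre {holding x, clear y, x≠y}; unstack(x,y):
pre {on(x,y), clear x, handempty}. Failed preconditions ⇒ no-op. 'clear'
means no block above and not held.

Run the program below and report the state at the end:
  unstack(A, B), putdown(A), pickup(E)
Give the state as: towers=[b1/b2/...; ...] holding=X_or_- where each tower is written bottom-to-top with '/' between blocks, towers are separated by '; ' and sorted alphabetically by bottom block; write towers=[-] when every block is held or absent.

towers=[A; B; D; F/C] holding=E

step 1 (unstack(A, B)): towers=[B; D; E; F/C] holding=A
step 2 (putdown(A)): towers=[A; B; D; E; F/C] holding=-
step 3 (pickup(E)): towers=[A; B; D; F/C] holding=E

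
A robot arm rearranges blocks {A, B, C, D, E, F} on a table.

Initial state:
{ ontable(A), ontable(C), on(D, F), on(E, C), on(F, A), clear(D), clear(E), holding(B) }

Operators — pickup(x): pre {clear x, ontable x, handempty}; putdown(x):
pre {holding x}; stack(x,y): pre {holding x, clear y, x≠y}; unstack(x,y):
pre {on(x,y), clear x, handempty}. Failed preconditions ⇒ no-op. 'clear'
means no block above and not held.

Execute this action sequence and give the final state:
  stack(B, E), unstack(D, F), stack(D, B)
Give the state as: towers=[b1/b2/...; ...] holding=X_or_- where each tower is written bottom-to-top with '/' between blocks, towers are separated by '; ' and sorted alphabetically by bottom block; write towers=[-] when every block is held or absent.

towers=[A/F; C/E/B/D] holding=-

step 1 (stack(B, E)): towers=[A/F/D; C/E/B] holding=-
step 2 (unstack(D, F)): towers=[A/F; C/E/B] holding=D
step 3 (stack(D, B)): towers=[A/F; C/E/B/D] holding=-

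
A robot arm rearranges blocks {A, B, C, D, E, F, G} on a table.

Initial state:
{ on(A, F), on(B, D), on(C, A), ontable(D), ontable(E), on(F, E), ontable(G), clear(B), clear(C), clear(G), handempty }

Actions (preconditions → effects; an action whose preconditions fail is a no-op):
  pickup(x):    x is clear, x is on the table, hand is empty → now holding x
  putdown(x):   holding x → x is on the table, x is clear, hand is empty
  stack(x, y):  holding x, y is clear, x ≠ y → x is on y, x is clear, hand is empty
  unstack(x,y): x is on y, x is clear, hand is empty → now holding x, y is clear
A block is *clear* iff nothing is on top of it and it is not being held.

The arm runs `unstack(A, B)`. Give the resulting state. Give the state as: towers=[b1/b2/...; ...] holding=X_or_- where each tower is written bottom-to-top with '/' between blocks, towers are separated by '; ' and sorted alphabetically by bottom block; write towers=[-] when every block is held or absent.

before: towers=[D/B; E/F/A/C; G] holding=-
pre[unstack(A, B)]: on(A,B) fail, clear(A) fail, handempty ok
on(A,B), clear(A) unmet → unstack(A, B) is a no-op
after:  towers=[D/B; E/F/A/C; G] holding=-

towers=[D/B; E/F/A/C; G] holding=-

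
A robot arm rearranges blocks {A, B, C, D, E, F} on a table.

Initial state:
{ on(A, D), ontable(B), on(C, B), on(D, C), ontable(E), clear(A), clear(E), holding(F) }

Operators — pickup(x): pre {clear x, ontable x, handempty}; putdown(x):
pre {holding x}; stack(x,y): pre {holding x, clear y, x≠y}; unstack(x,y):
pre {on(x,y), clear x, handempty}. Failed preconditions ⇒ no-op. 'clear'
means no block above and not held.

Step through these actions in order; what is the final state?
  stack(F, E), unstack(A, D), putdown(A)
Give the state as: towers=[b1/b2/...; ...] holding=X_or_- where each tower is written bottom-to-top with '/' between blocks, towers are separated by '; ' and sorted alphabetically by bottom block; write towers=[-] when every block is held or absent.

towers=[A; B/C/D; E/F] holding=-

step 1 (stack(F, E)): towers=[B/C/D/A; E/F] holding=-
step 2 (unstack(A, D)): towers=[B/C/D; E/F] holding=A
step 3 (putdown(A)): towers=[A; B/C/D; E/F] holding=-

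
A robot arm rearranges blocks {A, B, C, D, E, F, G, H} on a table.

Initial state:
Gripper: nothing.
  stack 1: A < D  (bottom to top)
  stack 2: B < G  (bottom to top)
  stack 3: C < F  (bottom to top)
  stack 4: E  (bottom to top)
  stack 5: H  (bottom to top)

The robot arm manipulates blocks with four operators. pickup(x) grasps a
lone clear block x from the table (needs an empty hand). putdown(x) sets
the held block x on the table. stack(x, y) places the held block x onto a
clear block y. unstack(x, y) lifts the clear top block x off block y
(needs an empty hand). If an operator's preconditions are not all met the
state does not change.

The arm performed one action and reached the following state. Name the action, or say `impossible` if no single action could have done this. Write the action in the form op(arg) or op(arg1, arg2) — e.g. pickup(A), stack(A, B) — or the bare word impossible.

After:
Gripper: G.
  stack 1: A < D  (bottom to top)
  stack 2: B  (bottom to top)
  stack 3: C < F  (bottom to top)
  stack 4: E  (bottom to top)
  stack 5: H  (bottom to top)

unstack(G, B)

target: towers=[A/D; B; C/F; E; H] holding=G
     unstack(G, B) → towers=[A/D; B; C/F; E; H] holding=G  ← match
         pickup(E) → towers=[A/D; B/G; C/F; H] holding=E
         pickup(H) → towers=[A/D; B/G; C/F; E] holding=H
     unstack(F, C) → towers=[A/D; B/G; C; E; H] holding=F
     unstack(D, A) → towers=[A; B/G; C/F; E; H] holding=D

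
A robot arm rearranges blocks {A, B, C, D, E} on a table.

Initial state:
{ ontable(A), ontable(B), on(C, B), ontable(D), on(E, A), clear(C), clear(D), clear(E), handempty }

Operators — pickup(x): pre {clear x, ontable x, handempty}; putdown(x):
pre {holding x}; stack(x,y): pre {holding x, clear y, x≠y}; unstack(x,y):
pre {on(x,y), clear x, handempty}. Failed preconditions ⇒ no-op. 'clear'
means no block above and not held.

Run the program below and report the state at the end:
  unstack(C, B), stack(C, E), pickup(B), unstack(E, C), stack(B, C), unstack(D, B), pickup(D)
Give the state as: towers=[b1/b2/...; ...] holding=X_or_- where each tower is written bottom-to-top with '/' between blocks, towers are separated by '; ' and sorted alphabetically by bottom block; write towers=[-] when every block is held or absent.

towers=[A/E/C/B] holding=D

step 1 (unstack(C, B)): towers=[A/E; B; D] holding=C
step 2 (stack(C, E)): towers=[A/E/C; B; D] holding=-
step 3 (pickup(B)): towers=[A/E/C; D] holding=B
step 4 (unstack(E, C)) [no-op]: towers=[A/E/C; D] holding=B
step 5 (stack(B, C)): towers=[A/E/C/B; D] holding=-
step 6 (unstack(D, B)) [no-op]: towers=[A/E/C/B; D] holding=-
step 7 (pickup(D)): towers=[A/E/C/B] holding=D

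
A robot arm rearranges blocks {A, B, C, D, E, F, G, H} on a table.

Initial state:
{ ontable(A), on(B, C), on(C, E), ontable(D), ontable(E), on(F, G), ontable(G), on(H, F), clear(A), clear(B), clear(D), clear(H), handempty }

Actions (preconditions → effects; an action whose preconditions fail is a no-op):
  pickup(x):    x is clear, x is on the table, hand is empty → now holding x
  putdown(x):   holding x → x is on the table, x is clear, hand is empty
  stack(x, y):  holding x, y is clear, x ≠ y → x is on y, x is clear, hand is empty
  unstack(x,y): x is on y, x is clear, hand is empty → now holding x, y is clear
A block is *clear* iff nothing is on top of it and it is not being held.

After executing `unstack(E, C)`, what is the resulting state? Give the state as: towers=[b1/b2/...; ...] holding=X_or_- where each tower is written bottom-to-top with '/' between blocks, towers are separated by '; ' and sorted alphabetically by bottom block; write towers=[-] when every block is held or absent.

before: towers=[A; D; E/C/B; G/F/H] holding=-
pre[unstack(E, C)]: on(E,C) fail, clear(E) fail, handempty ok
on(E,C), clear(E) unmet → unstack(E, C) is a no-op
after:  towers=[A; D; E/C/B; G/F/H] holding=-

towers=[A; D; E/C/B; G/F/H] holding=-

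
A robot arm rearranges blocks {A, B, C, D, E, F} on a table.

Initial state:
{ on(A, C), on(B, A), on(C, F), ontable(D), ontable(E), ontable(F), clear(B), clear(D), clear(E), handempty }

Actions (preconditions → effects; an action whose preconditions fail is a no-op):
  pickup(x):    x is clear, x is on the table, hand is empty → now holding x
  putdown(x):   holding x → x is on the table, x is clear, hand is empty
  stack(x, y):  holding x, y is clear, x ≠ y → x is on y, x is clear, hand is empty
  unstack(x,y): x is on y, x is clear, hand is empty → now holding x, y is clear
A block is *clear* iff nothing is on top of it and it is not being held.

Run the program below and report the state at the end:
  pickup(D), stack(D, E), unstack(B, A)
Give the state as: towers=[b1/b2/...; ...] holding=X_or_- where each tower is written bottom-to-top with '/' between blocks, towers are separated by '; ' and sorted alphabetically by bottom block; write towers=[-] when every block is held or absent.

step 1 (pickup(D)): towers=[E; F/C/A/B] holding=D
step 2 (stack(D, E)): towers=[E/D; F/C/A/B] holding=-
step 3 (unstack(B, A)): towers=[E/D; F/C/A] holding=B

towers=[E/D; F/C/A] holding=B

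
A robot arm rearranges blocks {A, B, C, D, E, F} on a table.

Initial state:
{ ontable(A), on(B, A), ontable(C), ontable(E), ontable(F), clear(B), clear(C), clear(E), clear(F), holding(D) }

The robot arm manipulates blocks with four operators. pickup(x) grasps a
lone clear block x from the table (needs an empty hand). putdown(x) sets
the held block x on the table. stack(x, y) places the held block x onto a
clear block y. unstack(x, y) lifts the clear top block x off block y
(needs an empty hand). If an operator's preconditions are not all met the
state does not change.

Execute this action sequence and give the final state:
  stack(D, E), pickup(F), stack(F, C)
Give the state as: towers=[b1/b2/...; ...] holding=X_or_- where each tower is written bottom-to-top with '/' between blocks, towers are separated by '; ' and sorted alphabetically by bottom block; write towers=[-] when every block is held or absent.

towers=[A/B; C/F; E/D] holding=-

step 1 (stack(D, E)): towers=[A/B; C; E/D; F] holding=-
step 2 (pickup(F)): towers=[A/B; C; E/D] holding=F
step 3 (stack(F, C)): towers=[A/B; C/F; E/D] holding=-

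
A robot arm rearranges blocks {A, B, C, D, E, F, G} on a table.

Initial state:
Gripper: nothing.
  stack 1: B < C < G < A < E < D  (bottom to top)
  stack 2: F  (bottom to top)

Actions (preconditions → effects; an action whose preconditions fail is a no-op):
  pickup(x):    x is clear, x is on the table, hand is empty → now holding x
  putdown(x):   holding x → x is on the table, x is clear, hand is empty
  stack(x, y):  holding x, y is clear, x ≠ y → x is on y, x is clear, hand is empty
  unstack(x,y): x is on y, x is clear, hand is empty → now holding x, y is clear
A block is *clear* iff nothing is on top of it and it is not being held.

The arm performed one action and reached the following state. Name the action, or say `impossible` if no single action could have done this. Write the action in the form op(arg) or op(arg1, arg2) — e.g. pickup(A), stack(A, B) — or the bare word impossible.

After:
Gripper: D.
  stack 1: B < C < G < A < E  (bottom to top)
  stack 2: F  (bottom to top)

unstack(D, E)

target: towers=[B/C/G/A/E; F] holding=D
         pickup(F) → towers=[B/C/G/A/E/D] holding=F
     unstack(D, E) → towers=[B/C/G/A/E; F] holding=D  ← match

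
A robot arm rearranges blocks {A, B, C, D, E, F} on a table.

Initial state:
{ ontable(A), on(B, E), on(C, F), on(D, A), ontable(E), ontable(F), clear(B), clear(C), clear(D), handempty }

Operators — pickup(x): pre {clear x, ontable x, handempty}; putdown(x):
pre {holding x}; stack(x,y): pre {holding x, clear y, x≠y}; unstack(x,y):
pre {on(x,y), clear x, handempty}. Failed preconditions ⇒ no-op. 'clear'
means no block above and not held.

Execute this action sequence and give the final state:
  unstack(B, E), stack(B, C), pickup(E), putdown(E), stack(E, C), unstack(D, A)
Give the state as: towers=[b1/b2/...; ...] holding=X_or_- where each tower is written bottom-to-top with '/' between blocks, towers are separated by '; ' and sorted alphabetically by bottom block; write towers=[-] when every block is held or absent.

step 1 (unstack(B, E)): towers=[A/D; E; F/C] holding=B
step 2 (stack(B, C)): towers=[A/D; E; F/C/B] holding=-
step 3 (pickup(E)): towers=[A/D; F/C/B] holding=E
step 4 (putdown(E)): towers=[A/D; E; F/C/B] holding=-
step 5 (stack(E, C)) [no-op]: towers=[A/D; E; F/C/B] holding=-
step 6 (unstack(D, A)): towers=[A; E; F/C/B] holding=D

towers=[A; E; F/C/B] holding=D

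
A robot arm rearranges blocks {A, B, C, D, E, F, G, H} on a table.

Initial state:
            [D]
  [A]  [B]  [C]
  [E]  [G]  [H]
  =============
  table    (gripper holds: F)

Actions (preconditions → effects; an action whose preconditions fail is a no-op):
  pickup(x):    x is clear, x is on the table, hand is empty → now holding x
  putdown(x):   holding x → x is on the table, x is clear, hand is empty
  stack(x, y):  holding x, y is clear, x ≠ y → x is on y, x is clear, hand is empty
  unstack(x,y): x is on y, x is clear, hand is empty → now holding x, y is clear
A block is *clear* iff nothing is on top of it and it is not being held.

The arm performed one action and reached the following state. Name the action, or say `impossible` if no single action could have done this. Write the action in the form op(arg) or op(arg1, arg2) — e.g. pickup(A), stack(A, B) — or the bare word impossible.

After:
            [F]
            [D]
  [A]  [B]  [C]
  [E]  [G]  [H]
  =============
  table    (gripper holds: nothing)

stack(F, D)

target: towers=[E/A; G/B; H/C/D/F] holding=-
        putdown(F) → towers=[E/A; F; G/B; H/C/D] holding=-
       stack(F, A) → towers=[E/A/F; G/B; H/C/D] holding=-
       stack(F, B) → towers=[E/A; G/B/F; H/C/D] holding=-
       stack(F, D) → towers=[E/A; G/B; H/C/D/F] holding=-  ← match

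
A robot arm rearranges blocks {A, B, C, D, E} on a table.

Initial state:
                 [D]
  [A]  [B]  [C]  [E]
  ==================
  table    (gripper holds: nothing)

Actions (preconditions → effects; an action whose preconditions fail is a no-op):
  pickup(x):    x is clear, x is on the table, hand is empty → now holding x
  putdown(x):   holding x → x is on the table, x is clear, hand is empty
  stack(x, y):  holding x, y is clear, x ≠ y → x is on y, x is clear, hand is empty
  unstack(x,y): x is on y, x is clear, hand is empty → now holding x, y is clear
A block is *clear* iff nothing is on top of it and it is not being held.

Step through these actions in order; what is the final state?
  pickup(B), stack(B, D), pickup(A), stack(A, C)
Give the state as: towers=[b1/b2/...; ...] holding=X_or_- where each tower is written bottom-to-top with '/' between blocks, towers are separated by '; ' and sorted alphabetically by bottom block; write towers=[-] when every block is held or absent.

step 1 (pickup(B)): towers=[A; C; E/D] holding=B
step 2 (stack(B, D)): towers=[A; C; E/D/B] holding=-
step 3 (pickup(A)): towers=[C; E/D/B] holding=A
step 4 (stack(A, C)): towers=[C/A; E/D/B] holding=-

towers=[C/A; E/D/B] holding=-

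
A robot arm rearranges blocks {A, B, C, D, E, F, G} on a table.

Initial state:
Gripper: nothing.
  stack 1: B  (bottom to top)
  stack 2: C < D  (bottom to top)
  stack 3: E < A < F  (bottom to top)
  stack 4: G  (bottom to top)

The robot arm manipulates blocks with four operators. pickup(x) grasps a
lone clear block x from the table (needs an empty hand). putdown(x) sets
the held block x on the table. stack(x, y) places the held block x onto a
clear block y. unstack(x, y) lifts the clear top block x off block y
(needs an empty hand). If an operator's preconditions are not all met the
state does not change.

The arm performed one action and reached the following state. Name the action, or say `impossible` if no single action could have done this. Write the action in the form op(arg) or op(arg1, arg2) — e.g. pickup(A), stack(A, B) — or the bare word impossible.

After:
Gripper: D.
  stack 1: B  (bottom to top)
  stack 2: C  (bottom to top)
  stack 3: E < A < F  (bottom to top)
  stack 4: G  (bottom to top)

unstack(D, C)

target: towers=[B; C; E/A/F; G] holding=D
         pickup(B) → towers=[C/D; E/A/F; G] holding=B
     unstack(F, A) → towers=[B; C/D; E/A; G] holding=F
         pickup(G) → towers=[B; C/D; E/A/F] holding=G
     unstack(D, C) → towers=[B; C; E/A/F; G] holding=D  ← match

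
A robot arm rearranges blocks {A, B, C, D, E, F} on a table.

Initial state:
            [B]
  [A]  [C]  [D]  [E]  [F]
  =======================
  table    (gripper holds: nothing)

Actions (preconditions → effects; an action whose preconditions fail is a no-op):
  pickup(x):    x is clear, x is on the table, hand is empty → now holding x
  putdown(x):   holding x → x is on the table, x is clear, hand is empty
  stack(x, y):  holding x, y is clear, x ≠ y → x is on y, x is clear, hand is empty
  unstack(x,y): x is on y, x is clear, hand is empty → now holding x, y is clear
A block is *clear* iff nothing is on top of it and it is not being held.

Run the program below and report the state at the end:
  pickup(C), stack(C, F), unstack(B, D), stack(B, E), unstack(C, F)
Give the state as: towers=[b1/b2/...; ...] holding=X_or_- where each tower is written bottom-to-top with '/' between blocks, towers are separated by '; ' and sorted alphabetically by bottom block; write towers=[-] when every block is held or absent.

step 1 (pickup(C)): towers=[A; D/B; E; F] holding=C
step 2 (stack(C, F)): towers=[A; D/B; E; F/C] holding=-
step 3 (unstack(B, D)): towers=[A; D; E; F/C] holding=B
step 4 (stack(B, E)): towers=[A; D; E/B; F/C] holding=-
step 5 (unstack(C, F)): towers=[A; D; E/B; F] holding=C

towers=[A; D; E/B; F] holding=C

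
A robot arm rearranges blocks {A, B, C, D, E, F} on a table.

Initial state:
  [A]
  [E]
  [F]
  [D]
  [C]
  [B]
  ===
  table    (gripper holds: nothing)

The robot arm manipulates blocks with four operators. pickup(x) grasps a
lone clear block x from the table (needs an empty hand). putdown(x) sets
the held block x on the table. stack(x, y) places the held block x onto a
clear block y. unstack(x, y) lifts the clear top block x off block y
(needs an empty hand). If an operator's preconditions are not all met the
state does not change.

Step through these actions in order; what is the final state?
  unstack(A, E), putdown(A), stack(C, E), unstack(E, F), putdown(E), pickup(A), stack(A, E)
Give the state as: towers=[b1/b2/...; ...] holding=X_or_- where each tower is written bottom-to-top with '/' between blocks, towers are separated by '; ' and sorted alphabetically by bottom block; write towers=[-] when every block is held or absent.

step 1 (unstack(A, E)): towers=[B/C/D/F/E] holding=A
step 2 (putdown(A)): towers=[A; B/C/D/F/E] holding=-
step 3 (stack(C, E)) [no-op]: towers=[A; B/C/D/F/E] holding=-
step 4 (unstack(E, F)): towers=[A; B/C/D/F] holding=E
step 5 (putdown(E)): towers=[A; B/C/D/F; E] holding=-
step 6 (pickup(A)): towers=[B/C/D/F; E] holding=A
step 7 (stack(A, E)): towers=[B/C/D/F; E/A] holding=-

towers=[B/C/D/F; E/A] holding=-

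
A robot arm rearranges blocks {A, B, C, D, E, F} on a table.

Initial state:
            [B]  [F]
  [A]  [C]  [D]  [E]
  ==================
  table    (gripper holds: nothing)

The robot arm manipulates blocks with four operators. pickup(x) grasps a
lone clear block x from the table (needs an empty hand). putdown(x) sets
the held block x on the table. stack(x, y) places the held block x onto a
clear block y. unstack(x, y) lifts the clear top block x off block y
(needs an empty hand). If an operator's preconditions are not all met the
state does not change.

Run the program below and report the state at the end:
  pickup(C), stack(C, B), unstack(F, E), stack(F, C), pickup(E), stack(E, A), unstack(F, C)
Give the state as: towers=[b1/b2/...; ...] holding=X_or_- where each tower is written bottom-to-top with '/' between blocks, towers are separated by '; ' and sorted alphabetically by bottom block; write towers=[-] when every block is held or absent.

towers=[A/E; D/B/C] holding=F

step 1 (pickup(C)): towers=[A; D/B; E/F] holding=C
step 2 (stack(C, B)): towers=[A; D/B/C; E/F] holding=-
step 3 (unstack(F, E)): towers=[A; D/B/C; E] holding=F
step 4 (stack(F, C)): towers=[A; D/B/C/F; E] holding=-
step 5 (pickup(E)): towers=[A; D/B/C/F] holding=E
step 6 (stack(E, A)): towers=[A/E; D/B/C/F] holding=-
step 7 (unstack(F, C)): towers=[A/E; D/B/C] holding=F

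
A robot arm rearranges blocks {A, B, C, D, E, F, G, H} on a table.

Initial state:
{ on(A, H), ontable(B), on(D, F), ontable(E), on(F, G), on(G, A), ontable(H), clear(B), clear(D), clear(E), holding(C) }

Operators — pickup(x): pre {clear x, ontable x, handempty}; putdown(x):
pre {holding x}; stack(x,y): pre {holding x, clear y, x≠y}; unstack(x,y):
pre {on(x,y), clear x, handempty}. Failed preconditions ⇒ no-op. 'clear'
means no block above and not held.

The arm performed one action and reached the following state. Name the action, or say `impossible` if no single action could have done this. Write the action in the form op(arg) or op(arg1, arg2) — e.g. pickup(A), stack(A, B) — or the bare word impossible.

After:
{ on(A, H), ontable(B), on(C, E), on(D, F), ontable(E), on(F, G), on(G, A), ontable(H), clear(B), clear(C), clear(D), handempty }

stack(C, E)

target: towers=[B; E/C; H/A/G/F/D] holding=-
        putdown(C) → towers=[B; C; E; H/A/G/F/D] holding=-
       stack(C, E) → towers=[B; E/C; H/A/G/F/D] holding=-  ← match
       stack(C, B) → towers=[B/C; E; H/A/G/F/D] holding=-
       stack(C, D) → towers=[B; E; H/A/G/F/D/C] holding=-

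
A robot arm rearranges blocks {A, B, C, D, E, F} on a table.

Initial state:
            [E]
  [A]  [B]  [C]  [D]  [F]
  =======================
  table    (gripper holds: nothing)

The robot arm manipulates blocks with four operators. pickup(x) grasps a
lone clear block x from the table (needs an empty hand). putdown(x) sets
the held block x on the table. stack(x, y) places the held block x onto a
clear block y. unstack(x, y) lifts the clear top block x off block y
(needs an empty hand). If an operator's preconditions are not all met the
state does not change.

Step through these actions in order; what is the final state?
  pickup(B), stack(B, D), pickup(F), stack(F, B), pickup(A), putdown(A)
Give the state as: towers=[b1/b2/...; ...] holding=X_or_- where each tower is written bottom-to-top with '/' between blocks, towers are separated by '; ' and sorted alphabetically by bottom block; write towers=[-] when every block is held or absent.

step 1 (pickup(B)): towers=[A; C/E; D; F] holding=B
step 2 (stack(B, D)): towers=[A; C/E; D/B; F] holding=-
step 3 (pickup(F)): towers=[A; C/E; D/B] holding=F
step 4 (stack(F, B)): towers=[A; C/E; D/B/F] holding=-
step 5 (pickup(A)): towers=[C/E; D/B/F] holding=A
step 6 (putdown(A)): towers=[A; C/E; D/B/F] holding=-

towers=[A; C/E; D/B/F] holding=-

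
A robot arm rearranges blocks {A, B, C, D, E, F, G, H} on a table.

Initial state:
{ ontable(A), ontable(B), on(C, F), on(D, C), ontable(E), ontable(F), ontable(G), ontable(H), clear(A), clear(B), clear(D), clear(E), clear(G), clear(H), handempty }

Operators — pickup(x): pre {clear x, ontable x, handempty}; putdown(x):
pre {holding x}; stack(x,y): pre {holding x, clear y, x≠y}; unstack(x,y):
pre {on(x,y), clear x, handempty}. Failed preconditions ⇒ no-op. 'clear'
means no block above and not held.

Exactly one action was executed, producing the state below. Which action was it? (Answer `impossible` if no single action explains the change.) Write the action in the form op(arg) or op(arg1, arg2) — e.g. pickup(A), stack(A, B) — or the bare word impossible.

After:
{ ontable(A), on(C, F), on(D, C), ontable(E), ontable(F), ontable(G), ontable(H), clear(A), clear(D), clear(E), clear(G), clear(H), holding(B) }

target: towers=[A; E; F/C/D; G; H] holding=B
         pickup(G) → towers=[A; B; E; F/C/D; H] holding=G
         pickup(A) → towers=[B; E; F/C/D; G; H] holding=A
         pickup(E) → towers=[A; B; F/C/D; G; H] holding=E
         pickup(H) → towers=[A; B; E; F/C/D; G] holding=H
         pickup(B) → towers=[A; E; F/C/D; G; H] holding=B  ← match
     unstack(D, C) → towers=[A; B; E; F/C; G; H] holding=D

pickup(B)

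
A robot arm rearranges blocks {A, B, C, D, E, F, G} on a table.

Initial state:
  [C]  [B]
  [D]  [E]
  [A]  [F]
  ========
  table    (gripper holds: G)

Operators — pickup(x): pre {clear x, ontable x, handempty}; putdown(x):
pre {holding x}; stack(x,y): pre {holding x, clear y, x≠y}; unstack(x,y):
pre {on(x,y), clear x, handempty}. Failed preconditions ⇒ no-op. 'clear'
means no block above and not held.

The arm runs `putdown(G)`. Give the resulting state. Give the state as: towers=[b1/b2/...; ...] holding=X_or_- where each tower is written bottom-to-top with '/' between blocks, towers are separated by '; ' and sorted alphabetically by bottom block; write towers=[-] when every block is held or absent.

before: towers=[A/D/C; F/E/B] holding=G
pre[putdown(G)]: holding(G) yes
all met → apply putdown(G)
after:  towers=[A/D/C; F/E/B; G] holding=-

towers=[A/D/C; F/E/B; G] holding=-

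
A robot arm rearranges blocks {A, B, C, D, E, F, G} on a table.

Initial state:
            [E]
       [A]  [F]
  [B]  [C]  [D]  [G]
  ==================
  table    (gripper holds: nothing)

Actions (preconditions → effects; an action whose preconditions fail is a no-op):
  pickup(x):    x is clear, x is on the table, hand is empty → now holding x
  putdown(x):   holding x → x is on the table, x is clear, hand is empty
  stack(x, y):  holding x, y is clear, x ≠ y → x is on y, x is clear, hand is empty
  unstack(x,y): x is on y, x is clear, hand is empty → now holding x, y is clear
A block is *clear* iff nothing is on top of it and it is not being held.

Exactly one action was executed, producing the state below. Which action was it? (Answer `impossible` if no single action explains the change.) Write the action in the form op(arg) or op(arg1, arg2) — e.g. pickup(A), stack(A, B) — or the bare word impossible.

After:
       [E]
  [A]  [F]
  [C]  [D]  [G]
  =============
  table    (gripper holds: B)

pickup(B)

target: towers=[C/A; D/F/E; G] holding=B
         pickup(B) → towers=[C/A; D/F/E; G] holding=B  ← match
         pickup(G) → towers=[B; C/A; D/F/E] holding=G
     unstack(A, C) → towers=[B; C; D/F/E; G] holding=A
     unstack(E, F) → towers=[B; C/A; D/F; G] holding=E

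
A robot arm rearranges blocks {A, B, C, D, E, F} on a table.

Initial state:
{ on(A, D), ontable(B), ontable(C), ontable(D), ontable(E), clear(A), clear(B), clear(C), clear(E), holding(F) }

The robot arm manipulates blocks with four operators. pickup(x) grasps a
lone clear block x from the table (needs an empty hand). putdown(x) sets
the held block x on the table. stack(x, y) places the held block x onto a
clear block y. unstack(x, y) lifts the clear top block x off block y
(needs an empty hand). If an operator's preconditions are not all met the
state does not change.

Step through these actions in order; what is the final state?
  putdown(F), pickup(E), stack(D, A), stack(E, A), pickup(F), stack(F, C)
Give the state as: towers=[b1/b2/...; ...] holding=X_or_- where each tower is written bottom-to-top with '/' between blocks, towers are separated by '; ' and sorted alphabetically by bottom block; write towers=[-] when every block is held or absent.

towers=[B; C/F; D/A/E] holding=-

step 1 (putdown(F)): towers=[B; C; D/A; E; F] holding=-
step 2 (pickup(E)): towers=[B; C; D/A; F] holding=E
step 3 (stack(D, A)) [no-op]: towers=[B; C; D/A; F] holding=E
step 4 (stack(E, A)): towers=[B; C; D/A/E; F] holding=-
step 5 (pickup(F)): towers=[B; C; D/A/E] holding=F
step 6 (stack(F, C)): towers=[B; C/F; D/A/E] holding=-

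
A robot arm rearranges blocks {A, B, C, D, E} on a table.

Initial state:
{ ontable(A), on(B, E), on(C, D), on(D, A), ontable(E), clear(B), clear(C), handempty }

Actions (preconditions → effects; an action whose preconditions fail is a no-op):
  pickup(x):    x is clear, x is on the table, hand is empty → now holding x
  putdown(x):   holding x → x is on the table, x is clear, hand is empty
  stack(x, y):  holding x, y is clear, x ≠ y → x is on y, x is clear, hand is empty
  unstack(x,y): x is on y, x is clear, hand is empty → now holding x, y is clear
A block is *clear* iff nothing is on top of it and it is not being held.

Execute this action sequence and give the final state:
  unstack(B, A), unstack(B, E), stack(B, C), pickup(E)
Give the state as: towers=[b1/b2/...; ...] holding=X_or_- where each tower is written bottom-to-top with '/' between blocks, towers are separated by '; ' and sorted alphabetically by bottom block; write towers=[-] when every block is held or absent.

step 1 (unstack(B, A)) [no-op]: towers=[A/D/C; E/B] holding=-
step 2 (unstack(B, E)): towers=[A/D/C; E] holding=B
step 3 (stack(B, C)): towers=[A/D/C/B; E] holding=-
step 4 (pickup(E)): towers=[A/D/C/B] holding=E

towers=[A/D/C/B] holding=E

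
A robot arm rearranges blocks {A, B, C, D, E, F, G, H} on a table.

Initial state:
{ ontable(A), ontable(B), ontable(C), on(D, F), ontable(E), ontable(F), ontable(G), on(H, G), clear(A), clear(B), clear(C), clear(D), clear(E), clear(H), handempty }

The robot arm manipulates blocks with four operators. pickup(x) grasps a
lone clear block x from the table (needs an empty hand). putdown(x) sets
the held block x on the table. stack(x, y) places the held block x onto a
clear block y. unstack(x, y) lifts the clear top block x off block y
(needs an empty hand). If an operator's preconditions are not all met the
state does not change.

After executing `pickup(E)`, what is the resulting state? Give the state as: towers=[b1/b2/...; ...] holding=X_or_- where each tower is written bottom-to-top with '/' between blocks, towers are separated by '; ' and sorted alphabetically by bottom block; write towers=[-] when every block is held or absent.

before: towers=[A; B; C; E; F/D; G/H] holding=-
pre[pickup(E)]: clear(E) ok, ontable(E) ok, handempty ok
all met → apply pickup(E)
after:  towers=[A; B; C; F/D; G/H] holding=E

towers=[A; B; C; F/D; G/H] holding=E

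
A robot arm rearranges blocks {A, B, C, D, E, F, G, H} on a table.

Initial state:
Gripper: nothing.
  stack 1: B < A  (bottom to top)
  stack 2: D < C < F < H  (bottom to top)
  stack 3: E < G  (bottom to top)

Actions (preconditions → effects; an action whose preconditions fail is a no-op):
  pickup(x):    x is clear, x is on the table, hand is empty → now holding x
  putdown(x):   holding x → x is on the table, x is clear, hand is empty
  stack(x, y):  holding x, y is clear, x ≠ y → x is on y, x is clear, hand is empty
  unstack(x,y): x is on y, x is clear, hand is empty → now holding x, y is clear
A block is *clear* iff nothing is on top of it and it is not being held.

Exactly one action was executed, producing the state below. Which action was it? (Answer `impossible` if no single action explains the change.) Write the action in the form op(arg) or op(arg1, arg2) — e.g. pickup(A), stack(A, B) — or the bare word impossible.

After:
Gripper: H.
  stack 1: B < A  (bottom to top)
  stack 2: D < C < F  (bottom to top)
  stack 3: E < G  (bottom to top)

unstack(H, F)

target: towers=[B/A; D/C/F; E/G] holding=H
     unstack(G, E) → towers=[B/A; D/C/F/H; E] holding=G
     unstack(A, B) → towers=[B; D/C/F/H; E/G] holding=A
     unstack(H, F) → towers=[B/A; D/C/F; E/G] holding=H  ← match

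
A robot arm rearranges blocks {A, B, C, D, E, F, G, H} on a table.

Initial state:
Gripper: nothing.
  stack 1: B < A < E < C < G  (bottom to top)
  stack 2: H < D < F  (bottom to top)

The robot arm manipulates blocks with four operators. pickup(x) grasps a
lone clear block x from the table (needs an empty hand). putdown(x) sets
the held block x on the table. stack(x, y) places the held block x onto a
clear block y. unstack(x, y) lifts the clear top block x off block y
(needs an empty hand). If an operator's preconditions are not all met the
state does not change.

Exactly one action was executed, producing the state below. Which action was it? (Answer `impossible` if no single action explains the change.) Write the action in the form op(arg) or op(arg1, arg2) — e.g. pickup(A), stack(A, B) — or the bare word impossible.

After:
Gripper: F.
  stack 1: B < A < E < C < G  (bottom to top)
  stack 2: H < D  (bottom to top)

unstack(F, D)

target: towers=[B/A/E/C/G; H/D] holding=F
     unstack(G, C) → towers=[B/A/E/C; H/D/F] holding=G
     unstack(F, D) → towers=[B/A/E/C/G; H/D] holding=F  ← match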